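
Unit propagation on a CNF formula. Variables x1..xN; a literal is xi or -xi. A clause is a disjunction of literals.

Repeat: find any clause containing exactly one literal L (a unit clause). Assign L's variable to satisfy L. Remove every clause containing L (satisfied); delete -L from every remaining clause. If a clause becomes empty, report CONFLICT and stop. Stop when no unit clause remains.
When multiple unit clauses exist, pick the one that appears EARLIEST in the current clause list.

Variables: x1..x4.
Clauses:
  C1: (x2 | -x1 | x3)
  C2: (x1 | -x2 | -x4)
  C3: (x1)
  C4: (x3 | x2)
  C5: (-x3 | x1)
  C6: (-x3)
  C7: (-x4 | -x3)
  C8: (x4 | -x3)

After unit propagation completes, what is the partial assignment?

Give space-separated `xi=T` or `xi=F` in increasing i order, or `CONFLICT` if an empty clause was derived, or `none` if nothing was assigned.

unit clause [1] forces x1=T; simplify:
  drop -1 from [2, -1, 3] -> [2, 3]
  satisfied 3 clause(s); 5 remain; assigned so far: [1]
unit clause [-3] forces x3=F; simplify:
  drop 3 from [2, 3] -> [2]
  drop 3 from [3, 2] -> [2]
  satisfied 3 clause(s); 2 remain; assigned so far: [1, 3]
unit clause [2] forces x2=T; simplify:
  satisfied 2 clause(s); 0 remain; assigned so far: [1, 2, 3]

Answer: x1=T x2=T x3=F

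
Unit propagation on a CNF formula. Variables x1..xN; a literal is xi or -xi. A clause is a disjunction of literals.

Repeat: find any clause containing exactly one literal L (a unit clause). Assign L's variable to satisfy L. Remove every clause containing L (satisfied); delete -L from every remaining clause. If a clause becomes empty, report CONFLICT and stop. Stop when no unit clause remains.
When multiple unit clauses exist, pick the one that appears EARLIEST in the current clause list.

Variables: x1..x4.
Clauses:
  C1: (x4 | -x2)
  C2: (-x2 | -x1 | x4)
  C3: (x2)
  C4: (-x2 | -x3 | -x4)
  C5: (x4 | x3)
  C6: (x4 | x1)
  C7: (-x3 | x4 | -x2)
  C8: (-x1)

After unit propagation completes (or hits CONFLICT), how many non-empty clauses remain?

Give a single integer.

Answer: 0

Derivation:
unit clause [2] forces x2=T; simplify:
  drop -2 from [4, -2] -> [4]
  drop -2 from [-2, -1, 4] -> [-1, 4]
  drop -2 from [-2, -3, -4] -> [-3, -4]
  drop -2 from [-3, 4, -2] -> [-3, 4]
  satisfied 1 clause(s); 7 remain; assigned so far: [2]
unit clause [4] forces x4=T; simplify:
  drop -4 from [-3, -4] -> [-3]
  satisfied 5 clause(s); 2 remain; assigned so far: [2, 4]
unit clause [-3] forces x3=F; simplify:
  satisfied 1 clause(s); 1 remain; assigned so far: [2, 3, 4]
unit clause [-1] forces x1=F; simplify:
  satisfied 1 clause(s); 0 remain; assigned so far: [1, 2, 3, 4]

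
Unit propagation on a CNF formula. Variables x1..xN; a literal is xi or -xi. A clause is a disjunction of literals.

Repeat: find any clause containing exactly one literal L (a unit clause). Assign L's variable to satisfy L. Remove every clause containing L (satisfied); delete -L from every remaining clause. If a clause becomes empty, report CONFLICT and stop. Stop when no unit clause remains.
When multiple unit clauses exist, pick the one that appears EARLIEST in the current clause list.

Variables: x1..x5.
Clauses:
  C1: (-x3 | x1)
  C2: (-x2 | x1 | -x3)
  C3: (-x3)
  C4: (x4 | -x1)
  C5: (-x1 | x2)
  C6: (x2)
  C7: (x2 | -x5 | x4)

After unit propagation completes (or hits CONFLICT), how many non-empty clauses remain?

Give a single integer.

unit clause [-3] forces x3=F; simplify:
  satisfied 3 clause(s); 4 remain; assigned so far: [3]
unit clause [2] forces x2=T; simplify:
  satisfied 3 clause(s); 1 remain; assigned so far: [2, 3]

Answer: 1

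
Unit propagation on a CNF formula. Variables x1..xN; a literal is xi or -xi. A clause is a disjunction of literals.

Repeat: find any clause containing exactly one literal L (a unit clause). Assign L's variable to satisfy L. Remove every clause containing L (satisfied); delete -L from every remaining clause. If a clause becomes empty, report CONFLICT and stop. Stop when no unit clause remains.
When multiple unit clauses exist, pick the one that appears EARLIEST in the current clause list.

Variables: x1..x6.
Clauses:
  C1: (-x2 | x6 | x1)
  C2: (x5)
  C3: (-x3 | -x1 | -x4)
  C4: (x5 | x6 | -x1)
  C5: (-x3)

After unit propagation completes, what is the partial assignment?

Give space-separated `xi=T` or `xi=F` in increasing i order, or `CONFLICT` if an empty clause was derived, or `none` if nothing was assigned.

unit clause [5] forces x5=T; simplify:
  satisfied 2 clause(s); 3 remain; assigned so far: [5]
unit clause [-3] forces x3=F; simplify:
  satisfied 2 clause(s); 1 remain; assigned so far: [3, 5]

Answer: x3=F x5=T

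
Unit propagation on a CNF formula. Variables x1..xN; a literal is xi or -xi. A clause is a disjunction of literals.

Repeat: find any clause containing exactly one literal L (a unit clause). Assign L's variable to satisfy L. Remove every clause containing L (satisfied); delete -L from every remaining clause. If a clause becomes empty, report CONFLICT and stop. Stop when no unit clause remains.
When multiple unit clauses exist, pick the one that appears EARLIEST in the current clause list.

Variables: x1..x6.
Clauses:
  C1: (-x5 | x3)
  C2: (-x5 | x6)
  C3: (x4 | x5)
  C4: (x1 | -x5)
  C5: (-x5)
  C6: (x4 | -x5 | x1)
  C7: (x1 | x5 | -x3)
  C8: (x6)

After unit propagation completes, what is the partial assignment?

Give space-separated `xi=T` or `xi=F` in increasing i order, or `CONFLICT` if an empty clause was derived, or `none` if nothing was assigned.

unit clause [-5] forces x5=F; simplify:
  drop 5 from [4, 5] -> [4]
  drop 5 from [1, 5, -3] -> [1, -3]
  satisfied 5 clause(s); 3 remain; assigned so far: [5]
unit clause [4] forces x4=T; simplify:
  satisfied 1 clause(s); 2 remain; assigned so far: [4, 5]
unit clause [6] forces x6=T; simplify:
  satisfied 1 clause(s); 1 remain; assigned so far: [4, 5, 6]

Answer: x4=T x5=F x6=T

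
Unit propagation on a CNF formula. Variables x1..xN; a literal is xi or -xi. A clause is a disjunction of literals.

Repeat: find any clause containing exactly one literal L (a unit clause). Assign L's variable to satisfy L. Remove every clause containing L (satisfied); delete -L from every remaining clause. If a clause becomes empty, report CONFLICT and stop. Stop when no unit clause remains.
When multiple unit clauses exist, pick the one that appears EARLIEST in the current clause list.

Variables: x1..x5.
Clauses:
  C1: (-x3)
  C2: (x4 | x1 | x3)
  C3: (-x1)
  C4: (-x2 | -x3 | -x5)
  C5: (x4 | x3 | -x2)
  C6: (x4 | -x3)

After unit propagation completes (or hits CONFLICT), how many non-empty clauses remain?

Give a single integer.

unit clause [-3] forces x3=F; simplify:
  drop 3 from [4, 1, 3] -> [4, 1]
  drop 3 from [4, 3, -2] -> [4, -2]
  satisfied 3 clause(s); 3 remain; assigned so far: [3]
unit clause [-1] forces x1=F; simplify:
  drop 1 from [4, 1] -> [4]
  satisfied 1 clause(s); 2 remain; assigned so far: [1, 3]
unit clause [4] forces x4=T; simplify:
  satisfied 2 clause(s); 0 remain; assigned so far: [1, 3, 4]

Answer: 0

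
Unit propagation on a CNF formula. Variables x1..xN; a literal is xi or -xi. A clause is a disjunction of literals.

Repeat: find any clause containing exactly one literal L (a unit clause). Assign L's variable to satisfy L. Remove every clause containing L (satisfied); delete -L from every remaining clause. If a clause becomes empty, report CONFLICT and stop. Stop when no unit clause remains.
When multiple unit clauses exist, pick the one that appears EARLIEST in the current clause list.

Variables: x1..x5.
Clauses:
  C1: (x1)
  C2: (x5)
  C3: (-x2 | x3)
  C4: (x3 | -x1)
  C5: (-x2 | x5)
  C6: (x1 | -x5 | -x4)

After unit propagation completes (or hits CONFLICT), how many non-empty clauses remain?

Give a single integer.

unit clause [1] forces x1=T; simplify:
  drop -1 from [3, -1] -> [3]
  satisfied 2 clause(s); 4 remain; assigned so far: [1]
unit clause [5] forces x5=T; simplify:
  satisfied 2 clause(s); 2 remain; assigned so far: [1, 5]
unit clause [3] forces x3=T; simplify:
  satisfied 2 clause(s); 0 remain; assigned so far: [1, 3, 5]

Answer: 0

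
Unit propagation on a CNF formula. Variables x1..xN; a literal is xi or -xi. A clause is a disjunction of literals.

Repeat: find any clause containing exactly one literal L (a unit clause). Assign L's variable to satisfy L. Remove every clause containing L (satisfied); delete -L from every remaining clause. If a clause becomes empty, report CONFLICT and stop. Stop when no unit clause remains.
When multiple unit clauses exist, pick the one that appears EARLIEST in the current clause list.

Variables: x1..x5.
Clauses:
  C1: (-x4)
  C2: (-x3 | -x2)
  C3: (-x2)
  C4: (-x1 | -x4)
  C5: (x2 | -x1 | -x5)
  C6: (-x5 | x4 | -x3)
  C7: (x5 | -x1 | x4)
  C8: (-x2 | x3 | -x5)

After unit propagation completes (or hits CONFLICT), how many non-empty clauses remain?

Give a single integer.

unit clause [-4] forces x4=F; simplify:
  drop 4 from [-5, 4, -3] -> [-5, -3]
  drop 4 from [5, -1, 4] -> [5, -1]
  satisfied 2 clause(s); 6 remain; assigned so far: [4]
unit clause [-2] forces x2=F; simplify:
  drop 2 from [2, -1, -5] -> [-1, -5]
  satisfied 3 clause(s); 3 remain; assigned so far: [2, 4]

Answer: 3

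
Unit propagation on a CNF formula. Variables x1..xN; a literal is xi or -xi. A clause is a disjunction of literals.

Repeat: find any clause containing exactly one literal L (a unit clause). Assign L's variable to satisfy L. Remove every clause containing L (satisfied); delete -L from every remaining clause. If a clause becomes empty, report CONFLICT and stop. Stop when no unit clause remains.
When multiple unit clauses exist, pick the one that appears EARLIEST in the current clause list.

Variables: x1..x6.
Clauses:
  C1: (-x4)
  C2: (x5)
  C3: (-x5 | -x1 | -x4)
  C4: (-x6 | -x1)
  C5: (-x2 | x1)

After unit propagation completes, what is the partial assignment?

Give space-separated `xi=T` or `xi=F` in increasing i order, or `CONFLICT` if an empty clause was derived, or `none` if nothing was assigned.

unit clause [-4] forces x4=F; simplify:
  satisfied 2 clause(s); 3 remain; assigned so far: [4]
unit clause [5] forces x5=T; simplify:
  satisfied 1 clause(s); 2 remain; assigned so far: [4, 5]

Answer: x4=F x5=T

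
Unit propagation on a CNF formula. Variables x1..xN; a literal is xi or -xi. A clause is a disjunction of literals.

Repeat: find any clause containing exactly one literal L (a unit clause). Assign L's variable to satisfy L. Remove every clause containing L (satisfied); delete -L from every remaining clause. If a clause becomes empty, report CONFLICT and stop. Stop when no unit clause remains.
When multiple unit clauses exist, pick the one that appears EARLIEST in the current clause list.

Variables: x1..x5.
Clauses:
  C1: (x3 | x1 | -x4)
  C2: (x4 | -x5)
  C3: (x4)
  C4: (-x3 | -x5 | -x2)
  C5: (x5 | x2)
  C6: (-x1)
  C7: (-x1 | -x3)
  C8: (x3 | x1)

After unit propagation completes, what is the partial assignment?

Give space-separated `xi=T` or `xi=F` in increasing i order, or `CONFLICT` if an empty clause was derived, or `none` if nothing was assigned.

unit clause [4] forces x4=T; simplify:
  drop -4 from [3, 1, -4] -> [3, 1]
  satisfied 2 clause(s); 6 remain; assigned so far: [4]
unit clause [-1] forces x1=F; simplify:
  drop 1 from [3, 1] -> [3]
  drop 1 from [3, 1] -> [3]
  satisfied 2 clause(s); 4 remain; assigned so far: [1, 4]
unit clause [3] forces x3=T; simplify:
  drop -3 from [-3, -5, -2] -> [-5, -2]
  satisfied 2 clause(s); 2 remain; assigned so far: [1, 3, 4]

Answer: x1=F x3=T x4=T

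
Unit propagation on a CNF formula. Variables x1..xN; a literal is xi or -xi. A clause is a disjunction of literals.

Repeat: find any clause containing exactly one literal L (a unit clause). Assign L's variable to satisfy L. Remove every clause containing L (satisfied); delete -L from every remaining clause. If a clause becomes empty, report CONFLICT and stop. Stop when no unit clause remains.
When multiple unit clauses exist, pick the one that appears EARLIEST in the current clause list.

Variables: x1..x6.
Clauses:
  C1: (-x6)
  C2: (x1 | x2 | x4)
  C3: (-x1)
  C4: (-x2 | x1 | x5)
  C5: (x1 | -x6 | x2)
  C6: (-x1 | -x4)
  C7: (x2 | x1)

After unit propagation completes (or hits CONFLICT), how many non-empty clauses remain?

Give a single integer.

Answer: 0

Derivation:
unit clause [-6] forces x6=F; simplify:
  satisfied 2 clause(s); 5 remain; assigned so far: [6]
unit clause [-1] forces x1=F; simplify:
  drop 1 from [1, 2, 4] -> [2, 4]
  drop 1 from [-2, 1, 5] -> [-2, 5]
  drop 1 from [2, 1] -> [2]
  satisfied 2 clause(s); 3 remain; assigned so far: [1, 6]
unit clause [2] forces x2=T; simplify:
  drop -2 from [-2, 5] -> [5]
  satisfied 2 clause(s); 1 remain; assigned so far: [1, 2, 6]
unit clause [5] forces x5=T; simplify:
  satisfied 1 clause(s); 0 remain; assigned so far: [1, 2, 5, 6]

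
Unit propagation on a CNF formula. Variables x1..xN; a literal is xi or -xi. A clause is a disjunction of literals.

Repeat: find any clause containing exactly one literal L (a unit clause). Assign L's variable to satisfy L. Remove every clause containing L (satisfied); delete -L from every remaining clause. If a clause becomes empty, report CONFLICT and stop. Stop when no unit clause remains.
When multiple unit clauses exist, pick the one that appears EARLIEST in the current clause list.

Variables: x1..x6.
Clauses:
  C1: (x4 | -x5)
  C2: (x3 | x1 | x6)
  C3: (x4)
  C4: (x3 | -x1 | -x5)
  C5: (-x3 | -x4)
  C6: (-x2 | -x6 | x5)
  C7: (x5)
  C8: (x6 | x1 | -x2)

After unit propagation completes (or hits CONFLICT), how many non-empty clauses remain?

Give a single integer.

unit clause [4] forces x4=T; simplify:
  drop -4 from [-3, -4] -> [-3]
  satisfied 2 clause(s); 6 remain; assigned so far: [4]
unit clause [-3] forces x3=F; simplify:
  drop 3 from [3, 1, 6] -> [1, 6]
  drop 3 from [3, -1, -5] -> [-1, -5]
  satisfied 1 clause(s); 5 remain; assigned so far: [3, 4]
unit clause [5] forces x5=T; simplify:
  drop -5 from [-1, -5] -> [-1]
  satisfied 2 clause(s); 3 remain; assigned so far: [3, 4, 5]
unit clause [-1] forces x1=F; simplify:
  drop 1 from [1, 6] -> [6]
  drop 1 from [6, 1, -2] -> [6, -2]
  satisfied 1 clause(s); 2 remain; assigned so far: [1, 3, 4, 5]
unit clause [6] forces x6=T; simplify:
  satisfied 2 clause(s); 0 remain; assigned so far: [1, 3, 4, 5, 6]

Answer: 0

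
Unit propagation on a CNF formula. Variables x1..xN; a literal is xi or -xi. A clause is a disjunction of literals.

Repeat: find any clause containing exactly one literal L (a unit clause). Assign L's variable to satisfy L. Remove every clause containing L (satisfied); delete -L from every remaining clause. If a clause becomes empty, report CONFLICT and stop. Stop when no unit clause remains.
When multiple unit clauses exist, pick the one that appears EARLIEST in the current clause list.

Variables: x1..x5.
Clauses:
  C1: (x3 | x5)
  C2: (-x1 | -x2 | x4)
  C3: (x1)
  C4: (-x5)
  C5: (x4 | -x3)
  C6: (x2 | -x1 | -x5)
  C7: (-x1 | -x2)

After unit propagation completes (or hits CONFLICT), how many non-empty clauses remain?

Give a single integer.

unit clause [1] forces x1=T; simplify:
  drop -1 from [-1, -2, 4] -> [-2, 4]
  drop -1 from [2, -1, -5] -> [2, -5]
  drop -1 from [-1, -2] -> [-2]
  satisfied 1 clause(s); 6 remain; assigned so far: [1]
unit clause [-5] forces x5=F; simplify:
  drop 5 from [3, 5] -> [3]
  satisfied 2 clause(s); 4 remain; assigned so far: [1, 5]
unit clause [3] forces x3=T; simplify:
  drop -3 from [4, -3] -> [4]
  satisfied 1 clause(s); 3 remain; assigned so far: [1, 3, 5]
unit clause [4] forces x4=T; simplify:
  satisfied 2 clause(s); 1 remain; assigned so far: [1, 3, 4, 5]
unit clause [-2] forces x2=F; simplify:
  satisfied 1 clause(s); 0 remain; assigned so far: [1, 2, 3, 4, 5]

Answer: 0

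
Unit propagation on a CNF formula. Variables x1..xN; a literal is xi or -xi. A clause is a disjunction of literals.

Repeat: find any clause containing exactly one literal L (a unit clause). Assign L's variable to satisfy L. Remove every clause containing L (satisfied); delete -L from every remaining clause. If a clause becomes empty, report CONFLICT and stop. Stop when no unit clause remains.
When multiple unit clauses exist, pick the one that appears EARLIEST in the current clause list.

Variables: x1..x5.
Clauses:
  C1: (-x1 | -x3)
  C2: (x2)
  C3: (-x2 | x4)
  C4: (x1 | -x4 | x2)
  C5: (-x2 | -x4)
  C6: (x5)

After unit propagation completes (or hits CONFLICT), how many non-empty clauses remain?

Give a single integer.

unit clause [2] forces x2=T; simplify:
  drop -2 from [-2, 4] -> [4]
  drop -2 from [-2, -4] -> [-4]
  satisfied 2 clause(s); 4 remain; assigned so far: [2]
unit clause [4] forces x4=T; simplify:
  drop -4 from [-4] -> [] (empty!)
  satisfied 1 clause(s); 3 remain; assigned so far: [2, 4]
CONFLICT (empty clause)

Answer: 2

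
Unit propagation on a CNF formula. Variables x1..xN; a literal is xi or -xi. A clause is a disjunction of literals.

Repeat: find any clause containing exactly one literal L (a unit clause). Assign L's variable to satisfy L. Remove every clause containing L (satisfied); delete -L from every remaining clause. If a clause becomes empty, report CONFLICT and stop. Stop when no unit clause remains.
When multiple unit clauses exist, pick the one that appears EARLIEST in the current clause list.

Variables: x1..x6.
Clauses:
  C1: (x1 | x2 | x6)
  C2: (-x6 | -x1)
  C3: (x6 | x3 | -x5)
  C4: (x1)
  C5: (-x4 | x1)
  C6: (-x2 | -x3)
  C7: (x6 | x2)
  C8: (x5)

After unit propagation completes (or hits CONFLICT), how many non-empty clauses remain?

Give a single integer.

Answer: 0

Derivation:
unit clause [1] forces x1=T; simplify:
  drop -1 from [-6, -1] -> [-6]
  satisfied 3 clause(s); 5 remain; assigned so far: [1]
unit clause [-6] forces x6=F; simplify:
  drop 6 from [6, 3, -5] -> [3, -5]
  drop 6 from [6, 2] -> [2]
  satisfied 1 clause(s); 4 remain; assigned so far: [1, 6]
unit clause [2] forces x2=T; simplify:
  drop -2 from [-2, -3] -> [-3]
  satisfied 1 clause(s); 3 remain; assigned so far: [1, 2, 6]
unit clause [-3] forces x3=F; simplify:
  drop 3 from [3, -5] -> [-5]
  satisfied 1 clause(s); 2 remain; assigned so far: [1, 2, 3, 6]
unit clause [-5] forces x5=F; simplify:
  drop 5 from [5] -> [] (empty!)
  satisfied 1 clause(s); 1 remain; assigned so far: [1, 2, 3, 5, 6]
CONFLICT (empty clause)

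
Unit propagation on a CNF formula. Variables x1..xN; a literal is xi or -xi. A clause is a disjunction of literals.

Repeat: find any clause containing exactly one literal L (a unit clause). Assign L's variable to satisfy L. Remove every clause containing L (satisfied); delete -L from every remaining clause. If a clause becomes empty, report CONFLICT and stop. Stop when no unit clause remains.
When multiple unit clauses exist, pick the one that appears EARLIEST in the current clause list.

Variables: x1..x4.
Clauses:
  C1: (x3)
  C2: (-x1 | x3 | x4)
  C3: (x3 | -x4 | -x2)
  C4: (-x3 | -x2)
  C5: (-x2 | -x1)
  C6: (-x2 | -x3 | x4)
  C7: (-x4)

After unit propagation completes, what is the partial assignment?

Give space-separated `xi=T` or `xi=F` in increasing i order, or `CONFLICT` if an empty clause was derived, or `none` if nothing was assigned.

unit clause [3] forces x3=T; simplify:
  drop -3 from [-3, -2] -> [-2]
  drop -3 from [-2, -3, 4] -> [-2, 4]
  satisfied 3 clause(s); 4 remain; assigned so far: [3]
unit clause [-2] forces x2=F; simplify:
  satisfied 3 clause(s); 1 remain; assigned so far: [2, 3]
unit clause [-4] forces x4=F; simplify:
  satisfied 1 clause(s); 0 remain; assigned so far: [2, 3, 4]

Answer: x2=F x3=T x4=F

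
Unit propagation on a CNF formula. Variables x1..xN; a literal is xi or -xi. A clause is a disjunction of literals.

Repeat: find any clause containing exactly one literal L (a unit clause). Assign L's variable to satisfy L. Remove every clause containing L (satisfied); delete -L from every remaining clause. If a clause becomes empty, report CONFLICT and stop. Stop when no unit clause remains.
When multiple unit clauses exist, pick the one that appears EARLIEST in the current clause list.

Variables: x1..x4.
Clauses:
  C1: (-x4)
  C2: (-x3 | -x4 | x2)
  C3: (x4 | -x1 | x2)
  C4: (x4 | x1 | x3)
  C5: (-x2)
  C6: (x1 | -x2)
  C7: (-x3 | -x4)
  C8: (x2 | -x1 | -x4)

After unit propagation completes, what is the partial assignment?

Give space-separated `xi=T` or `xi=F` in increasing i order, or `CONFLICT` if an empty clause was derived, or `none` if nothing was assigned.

unit clause [-4] forces x4=F; simplify:
  drop 4 from [4, -1, 2] -> [-1, 2]
  drop 4 from [4, 1, 3] -> [1, 3]
  satisfied 4 clause(s); 4 remain; assigned so far: [4]
unit clause [-2] forces x2=F; simplify:
  drop 2 from [-1, 2] -> [-1]
  satisfied 2 clause(s); 2 remain; assigned so far: [2, 4]
unit clause [-1] forces x1=F; simplify:
  drop 1 from [1, 3] -> [3]
  satisfied 1 clause(s); 1 remain; assigned so far: [1, 2, 4]
unit clause [3] forces x3=T; simplify:
  satisfied 1 clause(s); 0 remain; assigned so far: [1, 2, 3, 4]

Answer: x1=F x2=F x3=T x4=F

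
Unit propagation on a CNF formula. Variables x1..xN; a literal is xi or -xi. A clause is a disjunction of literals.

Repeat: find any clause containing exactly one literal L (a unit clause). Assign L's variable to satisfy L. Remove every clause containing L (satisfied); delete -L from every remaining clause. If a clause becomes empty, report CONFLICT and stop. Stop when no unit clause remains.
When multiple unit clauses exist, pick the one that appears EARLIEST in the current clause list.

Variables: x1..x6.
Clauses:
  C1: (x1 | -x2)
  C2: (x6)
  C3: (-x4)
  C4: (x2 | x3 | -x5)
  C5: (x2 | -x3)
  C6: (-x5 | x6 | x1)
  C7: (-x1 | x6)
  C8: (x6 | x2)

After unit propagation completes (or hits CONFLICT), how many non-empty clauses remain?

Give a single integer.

Answer: 3

Derivation:
unit clause [6] forces x6=T; simplify:
  satisfied 4 clause(s); 4 remain; assigned so far: [6]
unit clause [-4] forces x4=F; simplify:
  satisfied 1 clause(s); 3 remain; assigned so far: [4, 6]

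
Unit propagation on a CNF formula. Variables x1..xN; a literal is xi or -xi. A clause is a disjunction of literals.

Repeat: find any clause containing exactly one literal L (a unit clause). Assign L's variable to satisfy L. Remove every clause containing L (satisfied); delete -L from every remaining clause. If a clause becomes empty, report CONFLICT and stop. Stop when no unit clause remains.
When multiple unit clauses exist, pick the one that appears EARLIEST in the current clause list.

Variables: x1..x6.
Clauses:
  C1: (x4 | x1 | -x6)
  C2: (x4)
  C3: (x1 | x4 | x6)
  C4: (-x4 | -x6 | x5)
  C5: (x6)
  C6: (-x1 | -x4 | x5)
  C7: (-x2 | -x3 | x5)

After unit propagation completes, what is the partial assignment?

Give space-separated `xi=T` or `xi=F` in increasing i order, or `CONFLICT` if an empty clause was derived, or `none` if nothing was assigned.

unit clause [4] forces x4=T; simplify:
  drop -4 from [-4, -6, 5] -> [-6, 5]
  drop -4 from [-1, -4, 5] -> [-1, 5]
  satisfied 3 clause(s); 4 remain; assigned so far: [4]
unit clause [6] forces x6=T; simplify:
  drop -6 from [-6, 5] -> [5]
  satisfied 1 clause(s); 3 remain; assigned so far: [4, 6]
unit clause [5] forces x5=T; simplify:
  satisfied 3 clause(s); 0 remain; assigned so far: [4, 5, 6]

Answer: x4=T x5=T x6=T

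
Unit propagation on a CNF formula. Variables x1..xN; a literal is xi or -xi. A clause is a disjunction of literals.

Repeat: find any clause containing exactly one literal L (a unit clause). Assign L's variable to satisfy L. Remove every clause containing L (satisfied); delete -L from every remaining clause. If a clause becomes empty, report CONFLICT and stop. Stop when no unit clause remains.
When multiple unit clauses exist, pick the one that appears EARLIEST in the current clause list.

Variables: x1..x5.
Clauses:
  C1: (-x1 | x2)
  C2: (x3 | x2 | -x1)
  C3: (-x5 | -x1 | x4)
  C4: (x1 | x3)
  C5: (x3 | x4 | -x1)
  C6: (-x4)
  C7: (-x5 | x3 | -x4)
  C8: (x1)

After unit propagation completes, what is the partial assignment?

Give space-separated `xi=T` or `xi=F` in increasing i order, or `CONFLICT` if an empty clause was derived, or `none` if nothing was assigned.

unit clause [-4] forces x4=F; simplify:
  drop 4 from [-5, -1, 4] -> [-5, -1]
  drop 4 from [3, 4, -1] -> [3, -1]
  satisfied 2 clause(s); 6 remain; assigned so far: [4]
unit clause [1] forces x1=T; simplify:
  drop -1 from [-1, 2] -> [2]
  drop -1 from [3, 2, -1] -> [3, 2]
  drop -1 from [-5, -1] -> [-5]
  drop -1 from [3, -1] -> [3]
  satisfied 2 clause(s); 4 remain; assigned so far: [1, 4]
unit clause [2] forces x2=T; simplify:
  satisfied 2 clause(s); 2 remain; assigned so far: [1, 2, 4]
unit clause [-5] forces x5=F; simplify:
  satisfied 1 clause(s); 1 remain; assigned so far: [1, 2, 4, 5]
unit clause [3] forces x3=T; simplify:
  satisfied 1 clause(s); 0 remain; assigned so far: [1, 2, 3, 4, 5]

Answer: x1=T x2=T x3=T x4=F x5=F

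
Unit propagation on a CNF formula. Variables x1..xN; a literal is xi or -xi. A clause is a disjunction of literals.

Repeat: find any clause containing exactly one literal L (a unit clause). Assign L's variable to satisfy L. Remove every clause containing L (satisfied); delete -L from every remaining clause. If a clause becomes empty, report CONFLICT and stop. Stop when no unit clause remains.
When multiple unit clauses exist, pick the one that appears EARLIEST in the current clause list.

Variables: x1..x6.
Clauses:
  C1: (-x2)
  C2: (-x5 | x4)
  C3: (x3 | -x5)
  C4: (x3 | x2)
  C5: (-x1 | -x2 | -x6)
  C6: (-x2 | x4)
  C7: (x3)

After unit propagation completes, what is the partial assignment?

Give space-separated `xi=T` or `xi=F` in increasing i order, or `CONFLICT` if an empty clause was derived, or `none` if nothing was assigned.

Answer: x2=F x3=T

Derivation:
unit clause [-2] forces x2=F; simplify:
  drop 2 from [3, 2] -> [3]
  satisfied 3 clause(s); 4 remain; assigned so far: [2]
unit clause [3] forces x3=T; simplify:
  satisfied 3 clause(s); 1 remain; assigned so far: [2, 3]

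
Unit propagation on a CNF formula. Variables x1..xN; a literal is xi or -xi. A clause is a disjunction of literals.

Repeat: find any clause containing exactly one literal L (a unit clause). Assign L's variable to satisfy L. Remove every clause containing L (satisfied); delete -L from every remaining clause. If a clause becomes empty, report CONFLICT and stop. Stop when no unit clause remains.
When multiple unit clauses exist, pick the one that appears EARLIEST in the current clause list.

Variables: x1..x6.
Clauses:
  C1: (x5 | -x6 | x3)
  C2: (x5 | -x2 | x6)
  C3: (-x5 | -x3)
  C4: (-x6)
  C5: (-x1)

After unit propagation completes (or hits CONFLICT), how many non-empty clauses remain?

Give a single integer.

Answer: 2

Derivation:
unit clause [-6] forces x6=F; simplify:
  drop 6 from [5, -2, 6] -> [5, -2]
  satisfied 2 clause(s); 3 remain; assigned so far: [6]
unit clause [-1] forces x1=F; simplify:
  satisfied 1 clause(s); 2 remain; assigned so far: [1, 6]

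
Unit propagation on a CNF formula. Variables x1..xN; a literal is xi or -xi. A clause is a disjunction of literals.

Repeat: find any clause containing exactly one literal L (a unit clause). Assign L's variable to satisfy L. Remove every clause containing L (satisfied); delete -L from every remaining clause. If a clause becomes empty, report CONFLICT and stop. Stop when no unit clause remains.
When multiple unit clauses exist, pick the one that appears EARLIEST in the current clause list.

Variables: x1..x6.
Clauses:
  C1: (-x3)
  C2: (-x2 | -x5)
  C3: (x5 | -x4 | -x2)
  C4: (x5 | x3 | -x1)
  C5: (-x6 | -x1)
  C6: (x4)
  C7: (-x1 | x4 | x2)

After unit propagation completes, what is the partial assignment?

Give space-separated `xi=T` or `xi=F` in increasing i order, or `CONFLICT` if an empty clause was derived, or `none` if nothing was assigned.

unit clause [-3] forces x3=F; simplify:
  drop 3 from [5, 3, -1] -> [5, -1]
  satisfied 1 clause(s); 6 remain; assigned so far: [3]
unit clause [4] forces x4=T; simplify:
  drop -4 from [5, -4, -2] -> [5, -2]
  satisfied 2 clause(s); 4 remain; assigned so far: [3, 4]

Answer: x3=F x4=T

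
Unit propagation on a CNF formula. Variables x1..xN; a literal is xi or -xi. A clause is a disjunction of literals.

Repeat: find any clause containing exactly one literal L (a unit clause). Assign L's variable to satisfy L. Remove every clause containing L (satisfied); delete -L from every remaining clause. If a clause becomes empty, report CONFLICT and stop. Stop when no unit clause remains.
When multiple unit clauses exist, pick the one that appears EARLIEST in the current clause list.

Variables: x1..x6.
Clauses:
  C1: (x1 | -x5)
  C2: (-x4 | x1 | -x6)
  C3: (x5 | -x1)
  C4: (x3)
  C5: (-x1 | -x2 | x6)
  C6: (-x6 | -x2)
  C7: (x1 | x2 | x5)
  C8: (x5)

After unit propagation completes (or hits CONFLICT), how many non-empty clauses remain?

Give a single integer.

unit clause [3] forces x3=T; simplify:
  satisfied 1 clause(s); 7 remain; assigned so far: [3]
unit clause [5] forces x5=T; simplify:
  drop -5 from [1, -5] -> [1]
  satisfied 3 clause(s); 4 remain; assigned so far: [3, 5]
unit clause [1] forces x1=T; simplify:
  drop -1 from [-1, -2, 6] -> [-2, 6]
  satisfied 2 clause(s); 2 remain; assigned so far: [1, 3, 5]

Answer: 2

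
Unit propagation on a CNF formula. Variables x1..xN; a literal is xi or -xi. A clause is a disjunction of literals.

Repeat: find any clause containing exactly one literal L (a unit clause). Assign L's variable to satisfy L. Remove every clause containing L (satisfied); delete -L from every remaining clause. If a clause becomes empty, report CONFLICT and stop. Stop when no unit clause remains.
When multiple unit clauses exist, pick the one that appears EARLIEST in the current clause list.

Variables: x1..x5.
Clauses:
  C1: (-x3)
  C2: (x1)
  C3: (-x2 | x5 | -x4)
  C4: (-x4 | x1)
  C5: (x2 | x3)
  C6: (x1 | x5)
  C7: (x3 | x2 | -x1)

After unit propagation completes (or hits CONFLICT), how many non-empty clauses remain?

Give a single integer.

Answer: 1

Derivation:
unit clause [-3] forces x3=F; simplify:
  drop 3 from [2, 3] -> [2]
  drop 3 from [3, 2, -1] -> [2, -1]
  satisfied 1 clause(s); 6 remain; assigned so far: [3]
unit clause [1] forces x1=T; simplify:
  drop -1 from [2, -1] -> [2]
  satisfied 3 clause(s); 3 remain; assigned so far: [1, 3]
unit clause [2] forces x2=T; simplify:
  drop -2 from [-2, 5, -4] -> [5, -4]
  satisfied 2 clause(s); 1 remain; assigned so far: [1, 2, 3]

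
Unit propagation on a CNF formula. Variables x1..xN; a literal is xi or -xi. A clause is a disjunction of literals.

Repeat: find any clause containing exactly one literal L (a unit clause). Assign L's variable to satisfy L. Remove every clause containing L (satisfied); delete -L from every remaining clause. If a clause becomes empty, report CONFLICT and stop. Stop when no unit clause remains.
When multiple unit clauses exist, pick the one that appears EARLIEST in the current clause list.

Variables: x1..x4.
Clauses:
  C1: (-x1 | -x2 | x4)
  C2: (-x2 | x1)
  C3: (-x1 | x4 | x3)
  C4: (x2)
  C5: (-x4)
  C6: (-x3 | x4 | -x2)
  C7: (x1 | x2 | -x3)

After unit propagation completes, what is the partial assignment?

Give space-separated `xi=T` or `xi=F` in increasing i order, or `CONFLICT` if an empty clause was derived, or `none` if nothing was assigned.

unit clause [2] forces x2=T; simplify:
  drop -2 from [-1, -2, 4] -> [-1, 4]
  drop -2 from [-2, 1] -> [1]
  drop -2 from [-3, 4, -2] -> [-3, 4]
  satisfied 2 clause(s); 5 remain; assigned so far: [2]
unit clause [1] forces x1=T; simplify:
  drop -1 from [-1, 4] -> [4]
  drop -1 from [-1, 4, 3] -> [4, 3]
  satisfied 1 clause(s); 4 remain; assigned so far: [1, 2]
unit clause [4] forces x4=T; simplify:
  drop -4 from [-4] -> [] (empty!)
  satisfied 3 clause(s); 1 remain; assigned so far: [1, 2, 4]
CONFLICT (empty clause)

Answer: CONFLICT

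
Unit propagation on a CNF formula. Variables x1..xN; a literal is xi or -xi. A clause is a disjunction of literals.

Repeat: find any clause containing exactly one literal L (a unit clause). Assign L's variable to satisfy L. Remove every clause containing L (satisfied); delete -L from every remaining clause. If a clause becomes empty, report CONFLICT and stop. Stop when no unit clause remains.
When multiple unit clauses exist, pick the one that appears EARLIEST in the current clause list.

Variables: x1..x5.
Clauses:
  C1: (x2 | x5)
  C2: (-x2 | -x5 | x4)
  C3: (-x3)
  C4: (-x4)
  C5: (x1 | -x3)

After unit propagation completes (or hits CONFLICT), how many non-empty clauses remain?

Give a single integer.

unit clause [-3] forces x3=F; simplify:
  satisfied 2 clause(s); 3 remain; assigned so far: [3]
unit clause [-4] forces x4=F; simplify:
  drop 4 from [-2, -5, 4] -> [-2, -5]
  satisfied 1 clause(s); 2 remain; assigned so far: [3, 4]

Answer: 2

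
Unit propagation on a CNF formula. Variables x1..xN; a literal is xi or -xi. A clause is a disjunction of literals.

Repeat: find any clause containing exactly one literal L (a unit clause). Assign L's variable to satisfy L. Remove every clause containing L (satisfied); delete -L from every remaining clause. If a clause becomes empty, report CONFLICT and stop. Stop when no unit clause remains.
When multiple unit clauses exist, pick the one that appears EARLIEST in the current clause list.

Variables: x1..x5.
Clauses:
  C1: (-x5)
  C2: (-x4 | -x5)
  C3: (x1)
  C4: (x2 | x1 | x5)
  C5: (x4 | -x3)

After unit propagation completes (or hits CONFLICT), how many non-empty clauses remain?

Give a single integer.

unit clause [-5] forces x5=F; simplify:
  drop 5 from [2, 1, 5] -> [2, 1]
  satisfied 2 clause(s); 3 remain; assigned so far: [5]
unit clause [1] forces x1=T; simplify:
  satisfied 2 clause(s); 1 remain; assigned so far: [1, 5]

Answer: 1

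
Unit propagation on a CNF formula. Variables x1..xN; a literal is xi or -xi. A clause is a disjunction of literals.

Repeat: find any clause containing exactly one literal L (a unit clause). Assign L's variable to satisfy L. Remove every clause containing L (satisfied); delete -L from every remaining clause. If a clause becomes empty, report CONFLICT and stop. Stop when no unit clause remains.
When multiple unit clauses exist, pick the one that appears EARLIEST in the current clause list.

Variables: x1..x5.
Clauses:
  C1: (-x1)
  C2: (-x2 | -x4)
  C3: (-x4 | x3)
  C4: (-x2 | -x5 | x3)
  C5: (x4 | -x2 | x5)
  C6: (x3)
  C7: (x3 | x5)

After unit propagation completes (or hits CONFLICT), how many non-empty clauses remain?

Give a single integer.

unit clause [-1] forces x1=F; simplify:
  satisfied 1 clause(s); 6 remain; assigned so far: [1]
unit clause [3] forces x3=T; simplify:
  satisfied 4 clause(s); 2 remain; assigned so far: [1, 3]

Answer: 2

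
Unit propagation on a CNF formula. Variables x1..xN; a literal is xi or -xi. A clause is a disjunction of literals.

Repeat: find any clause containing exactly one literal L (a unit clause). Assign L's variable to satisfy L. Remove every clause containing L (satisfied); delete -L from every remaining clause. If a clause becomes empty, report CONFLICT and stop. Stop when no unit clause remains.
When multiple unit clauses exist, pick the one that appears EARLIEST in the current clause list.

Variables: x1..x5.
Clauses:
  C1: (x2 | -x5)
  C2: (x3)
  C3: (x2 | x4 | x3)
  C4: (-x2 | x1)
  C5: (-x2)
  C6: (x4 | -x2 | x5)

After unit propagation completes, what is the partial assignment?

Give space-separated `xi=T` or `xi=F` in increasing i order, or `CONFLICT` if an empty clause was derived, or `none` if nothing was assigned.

Answer: x2=F x3=T x5=F

Derivation:
unit clause [3] forces x3=T; simplify:
  satisfied 2 clause(s); 4 remain; assigned so far: [3]
unit clause [-2] forces x2=F; simplify:
  drop 2 from [2, -5] -> [-5]
  satisfied 3 clause(s); 1 remain; assigned so far: [2, 3]
unit clause [-5] forces x5=F; simplify:
  satisfied 1 clause(s); 0 remain; assigned so far: [2, 3, 5]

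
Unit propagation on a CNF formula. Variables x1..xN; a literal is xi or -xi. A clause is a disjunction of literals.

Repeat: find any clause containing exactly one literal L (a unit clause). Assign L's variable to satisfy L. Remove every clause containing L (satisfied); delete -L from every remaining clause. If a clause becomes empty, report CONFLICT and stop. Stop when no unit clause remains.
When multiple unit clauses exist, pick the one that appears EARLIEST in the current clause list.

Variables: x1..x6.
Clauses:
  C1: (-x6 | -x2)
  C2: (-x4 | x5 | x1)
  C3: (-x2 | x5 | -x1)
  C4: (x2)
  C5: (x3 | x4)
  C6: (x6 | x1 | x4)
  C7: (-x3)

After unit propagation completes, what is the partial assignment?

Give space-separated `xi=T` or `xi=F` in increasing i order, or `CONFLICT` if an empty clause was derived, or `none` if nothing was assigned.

Answer: x2=T x3=F x4=T x6=F

Derivation:
unit clause [2] forces x2=T; simplify:
  drop -2 from [-6, -2] -> [-6]
  drop -2 from [-2, 5, -1] -> [5, -1]
  satisfied 1 clause(s); 6 remain; assigned so far: [2]
unit clause [-6] forces x6=F; simplify:
  drop 6 from [6, 1, 4] -> [1, 4]
  satisfied 1 clause(s); 5 remain; assigned so far: [2, 6]
unit clause [-3] forces x3=F; simplify:
  drop 3 from [3, 4] -> [4]
  satisfied 1 clause(s); 4 remain; assigned so far: [2, 3, 6]
unit clause [4] forces x4=T; simplify:
  drop -4 from [-4, 5, 1] -> [5, 1]
  satisfied 2 clause(s); 2 remain; assigned so far: [2, 3, 4, 6]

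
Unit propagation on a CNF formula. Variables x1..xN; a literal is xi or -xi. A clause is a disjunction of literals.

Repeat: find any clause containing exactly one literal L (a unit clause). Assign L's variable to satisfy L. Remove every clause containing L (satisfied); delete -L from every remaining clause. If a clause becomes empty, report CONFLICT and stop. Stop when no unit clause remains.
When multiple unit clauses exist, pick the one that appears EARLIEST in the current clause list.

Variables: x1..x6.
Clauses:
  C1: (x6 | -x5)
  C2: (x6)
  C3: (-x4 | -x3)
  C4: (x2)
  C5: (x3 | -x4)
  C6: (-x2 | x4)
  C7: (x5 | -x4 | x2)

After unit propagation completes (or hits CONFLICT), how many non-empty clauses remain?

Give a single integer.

unit clause [6] forces x6=T; simplify:
  satisfied 2 clause(s); 5 remain; assigned so far: [6]
unit clause [2] forces x2=T; simplify:
  drop -2 from [-2, 4] -> [4]
  satisfied 2 clause(s); 3 remain; assigned so far: [2, 6]
unit clause [4] forces x4=T; simplify:
  drop -4 from [-4, -3] -> [-3]
  drop -4 from [3, -4] -> [3]
  satisfied 1 clause(s); 2 remain; assigned so far: [2, 4, 6]
unit clause [-3] forces x3=F; simplify:
  drop 3 from [3] -> [] (empty!)
  satisfied 1 clause(s); 1 remain; assigned so far: [2, 3, 4, 6]
CONFLICT (empty clause)

Answer: 0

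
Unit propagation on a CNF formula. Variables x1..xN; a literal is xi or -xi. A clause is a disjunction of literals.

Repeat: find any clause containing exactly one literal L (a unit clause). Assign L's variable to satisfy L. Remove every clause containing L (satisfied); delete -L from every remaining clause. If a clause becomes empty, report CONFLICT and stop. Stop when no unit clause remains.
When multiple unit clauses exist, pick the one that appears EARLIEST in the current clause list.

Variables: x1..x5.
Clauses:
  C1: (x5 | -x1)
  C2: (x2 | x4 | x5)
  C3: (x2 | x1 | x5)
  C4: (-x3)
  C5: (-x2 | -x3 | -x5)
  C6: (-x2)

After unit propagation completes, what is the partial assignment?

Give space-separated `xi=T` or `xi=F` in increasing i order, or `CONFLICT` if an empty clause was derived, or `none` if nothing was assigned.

unit clause [-3] forces x3=F; simplify:
  satisfied 2 clause(s); 4 remain; assigned so far: [3]
unit clause [-2] forces x2=F; simplify:
  drop 2 from [2, 4, 5] -> [4, 5]
  drop 2 from [2, 1, 5] -> [1, 5]
  satisfied 1 clause(s); 3 remain; assigned so far: [2, 3]

Answer: x2=F x3=F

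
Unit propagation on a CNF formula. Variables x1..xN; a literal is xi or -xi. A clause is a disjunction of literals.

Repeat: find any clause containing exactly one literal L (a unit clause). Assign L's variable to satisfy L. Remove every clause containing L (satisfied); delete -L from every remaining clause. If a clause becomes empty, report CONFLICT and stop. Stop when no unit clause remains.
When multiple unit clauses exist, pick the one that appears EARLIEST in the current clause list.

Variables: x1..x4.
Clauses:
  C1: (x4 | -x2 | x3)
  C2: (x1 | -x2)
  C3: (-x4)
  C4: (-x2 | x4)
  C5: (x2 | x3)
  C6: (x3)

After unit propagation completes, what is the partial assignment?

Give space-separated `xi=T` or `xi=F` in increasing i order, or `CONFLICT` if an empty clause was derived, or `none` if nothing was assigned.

Answer: x2=F x3=T x4=F

Derivation:
unit clause [-4] forces x4=F; simplify:
  drop 4 from [4, -2, 3] -> [-2, 3]
  drop 4 from [-2, 4] -> [-2]
  satisfied 1 clause(s); 5 remain; assigned so far: [4]
unit clause [-2] forces x2=F; simplify:
  drop 2 from [2, 3] -> [3]
  satisfied 3 clause(s); 2 remain; assigned so far: [2, 4]
unit clause [3] forces x3=T; simplify:
  satisfied 2 clause(s); 0 remain; assigned so far: [2, 3, 4]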